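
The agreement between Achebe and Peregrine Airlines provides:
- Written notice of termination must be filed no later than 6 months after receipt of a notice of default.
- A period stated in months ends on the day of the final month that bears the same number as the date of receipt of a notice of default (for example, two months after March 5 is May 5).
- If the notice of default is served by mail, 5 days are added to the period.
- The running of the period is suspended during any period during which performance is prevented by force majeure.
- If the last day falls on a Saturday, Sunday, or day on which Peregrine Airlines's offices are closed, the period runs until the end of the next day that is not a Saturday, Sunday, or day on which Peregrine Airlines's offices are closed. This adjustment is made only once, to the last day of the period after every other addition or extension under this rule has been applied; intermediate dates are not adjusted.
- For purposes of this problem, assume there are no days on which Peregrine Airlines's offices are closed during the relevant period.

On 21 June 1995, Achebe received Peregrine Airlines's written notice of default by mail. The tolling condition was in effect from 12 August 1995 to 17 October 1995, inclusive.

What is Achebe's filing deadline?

March 4, 1996

6 months after 21 June 1995 is December 21, 1995.
Service was by mail, adding 5 days: December 21, 1995 + 5 days = December 26, 1995.
From August 12, 1995 through October 17, 1995 inclusive is 67 days; tolling adds 67 days: December 26, 1995 + 67 days = March 2, 1996.
March 2, 1996 is Saturday; March 3, 1996 is Sunday. The next qualifying day is March 4, 1996.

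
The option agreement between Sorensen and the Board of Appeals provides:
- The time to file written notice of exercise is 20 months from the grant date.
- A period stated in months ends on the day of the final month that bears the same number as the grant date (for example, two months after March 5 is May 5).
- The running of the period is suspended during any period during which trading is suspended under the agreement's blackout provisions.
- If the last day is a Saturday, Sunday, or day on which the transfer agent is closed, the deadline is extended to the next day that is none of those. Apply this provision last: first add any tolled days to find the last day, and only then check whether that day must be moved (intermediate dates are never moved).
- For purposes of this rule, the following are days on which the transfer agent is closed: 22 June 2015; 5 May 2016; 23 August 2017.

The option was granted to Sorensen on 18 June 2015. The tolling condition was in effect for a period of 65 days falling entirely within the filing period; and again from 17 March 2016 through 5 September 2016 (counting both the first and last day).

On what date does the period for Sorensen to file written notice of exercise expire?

October 16, 2017

20 months after 18 June 2015 is February 18, 2017.
Tolling adds 65 days: February 18, 2017 + 65 days = April 24, 2017.
From March 17, 2016 through September 5, 2016 inclusive is 173 days; tolling adds 173 days: April 24, 2017 + 173 days = October 14, 2017.
October 14, 2017 is Saturday; October 15, 2017 is Sunday. The next qualifying day is October 16, 2017.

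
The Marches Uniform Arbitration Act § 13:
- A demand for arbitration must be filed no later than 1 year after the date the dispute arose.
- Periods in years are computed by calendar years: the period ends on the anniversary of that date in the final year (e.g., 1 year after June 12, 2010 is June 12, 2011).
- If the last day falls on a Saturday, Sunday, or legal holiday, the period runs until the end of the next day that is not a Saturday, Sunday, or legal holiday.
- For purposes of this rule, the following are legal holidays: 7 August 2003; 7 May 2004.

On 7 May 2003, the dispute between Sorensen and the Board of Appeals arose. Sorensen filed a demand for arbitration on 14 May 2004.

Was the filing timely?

1 year after 7 May 2003 is May 7, 2004.
May 7, 2004 is a listed holiday; May 8, 2004 is Saturday; May 9, 2004 is Sunday. The next qualifying day is May 10, 2004.
The deadline is May 10, 2004; the filing on May 14, 2004 is after that date.

No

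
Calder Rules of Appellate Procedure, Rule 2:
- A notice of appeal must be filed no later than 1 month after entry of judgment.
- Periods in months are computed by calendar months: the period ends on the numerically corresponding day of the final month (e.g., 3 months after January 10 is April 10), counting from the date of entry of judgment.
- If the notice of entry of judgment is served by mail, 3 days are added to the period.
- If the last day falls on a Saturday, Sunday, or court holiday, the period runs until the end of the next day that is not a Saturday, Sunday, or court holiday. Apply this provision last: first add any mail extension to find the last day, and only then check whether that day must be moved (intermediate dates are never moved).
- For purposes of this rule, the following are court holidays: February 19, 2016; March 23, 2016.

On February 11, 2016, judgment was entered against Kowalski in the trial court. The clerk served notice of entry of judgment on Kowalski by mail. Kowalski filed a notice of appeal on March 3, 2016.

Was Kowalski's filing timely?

1 month after February 11, 2016 is March 11, 2016.
Service was by mail, adding 3 days: March 11, 2016 + 3 days = March 14, 2016.
March 14, 2016 is a Monday and not a court holiday, so no extension applies.
The deadline is March 14, 2016; the filing on March 3, 2016 is on or before that date.

Yes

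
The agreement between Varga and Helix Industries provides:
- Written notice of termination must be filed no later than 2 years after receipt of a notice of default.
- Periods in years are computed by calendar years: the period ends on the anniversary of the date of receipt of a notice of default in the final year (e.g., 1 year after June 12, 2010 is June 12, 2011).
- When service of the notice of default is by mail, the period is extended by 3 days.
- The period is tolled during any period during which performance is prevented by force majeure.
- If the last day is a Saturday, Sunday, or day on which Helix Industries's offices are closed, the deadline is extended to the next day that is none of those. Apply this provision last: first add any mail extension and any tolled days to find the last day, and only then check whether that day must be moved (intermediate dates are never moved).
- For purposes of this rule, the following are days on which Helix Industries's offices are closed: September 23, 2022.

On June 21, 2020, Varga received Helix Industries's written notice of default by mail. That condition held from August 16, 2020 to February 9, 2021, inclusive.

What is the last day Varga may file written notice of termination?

2 years after June 21, 2020 is June 21, 2022.
Service was by mail, adding 3 days: June 21, 2022 + 3 days = June 24, 2022.
From August 16, 2020 through February 9, 2021 inclusive is 178 days; tolling adds 178 days: June 24, 2022 + 178 days = December 19, 2022.
December 19, 2022 is a Monday and not a day on which Helix Industries's offices are closed, so no extension applies.

December 19, 2022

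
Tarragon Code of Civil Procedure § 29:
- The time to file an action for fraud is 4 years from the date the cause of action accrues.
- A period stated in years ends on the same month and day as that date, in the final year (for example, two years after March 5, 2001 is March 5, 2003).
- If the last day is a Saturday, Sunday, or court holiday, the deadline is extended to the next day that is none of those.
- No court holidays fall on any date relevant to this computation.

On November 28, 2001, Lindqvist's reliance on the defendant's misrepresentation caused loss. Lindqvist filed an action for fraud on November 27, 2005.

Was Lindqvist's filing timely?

4 years after November 28, 2001 is November 28, 2005.
November 28, 2005 is a Monday and not a court holiday, so no extension applies.
The deadline is November 28, 2005; the filing on November 27, 2005 is on or before that date.

Yes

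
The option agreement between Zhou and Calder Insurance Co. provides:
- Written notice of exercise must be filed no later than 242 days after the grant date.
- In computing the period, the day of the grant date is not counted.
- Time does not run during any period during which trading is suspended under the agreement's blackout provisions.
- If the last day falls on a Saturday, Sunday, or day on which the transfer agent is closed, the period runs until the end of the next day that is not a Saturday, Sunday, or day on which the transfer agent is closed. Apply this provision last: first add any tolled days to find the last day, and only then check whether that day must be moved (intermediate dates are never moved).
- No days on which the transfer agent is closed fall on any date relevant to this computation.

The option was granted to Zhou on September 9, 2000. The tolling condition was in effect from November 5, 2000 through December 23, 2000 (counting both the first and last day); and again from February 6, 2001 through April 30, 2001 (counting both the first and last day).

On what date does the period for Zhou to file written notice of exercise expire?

September 19, 2001

242 days after September 9, 2000 is May 9, 2001.
From November 5, 2000 through December 23, 2000 inclusive is 49 days; tolling adds 49 days: May 9, 2001 + 49 days = June 27, 2001.
From February 6, 2001 through April 30, 2001 inclusive is 84 days; tolling adds 84 days: June 27, 2001 + 84 days = September 19, 2001.
September 19, 2001 is a Wednesday and not a day on which the transfer agent is closed, so no extension applies.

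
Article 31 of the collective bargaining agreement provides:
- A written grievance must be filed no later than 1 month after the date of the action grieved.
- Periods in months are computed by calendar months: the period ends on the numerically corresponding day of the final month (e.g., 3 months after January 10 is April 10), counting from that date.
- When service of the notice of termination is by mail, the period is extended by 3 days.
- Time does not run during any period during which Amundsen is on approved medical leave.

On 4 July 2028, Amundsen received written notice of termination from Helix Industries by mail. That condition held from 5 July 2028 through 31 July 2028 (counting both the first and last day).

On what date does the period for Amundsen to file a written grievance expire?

1 month after 4 July 2028 is August 4, 2028.
Service was by mail, adding 3 days: August 4, 2028 + 3 days = August 7, 2028.
From July 5, 2028 through July 31, 2028 inclusive is 27 days; tolling adds 27 days: August 7, 2028 + 27 days = September 3, 2028.

September 3, 2028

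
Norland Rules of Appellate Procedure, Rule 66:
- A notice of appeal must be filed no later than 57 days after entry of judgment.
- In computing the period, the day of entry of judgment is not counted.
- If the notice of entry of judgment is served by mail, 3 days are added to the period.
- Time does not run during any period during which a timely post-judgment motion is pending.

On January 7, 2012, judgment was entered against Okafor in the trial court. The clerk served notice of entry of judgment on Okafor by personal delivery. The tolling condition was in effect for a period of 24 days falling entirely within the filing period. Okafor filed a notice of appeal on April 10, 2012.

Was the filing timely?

No

57 days after January 7, 2012 is March 4, 2012.
Service was not by mail, so no mail extension applies.
Tolling adds 24 days: March 4, 2012 + 24 days = March 28, 2012.
The deadline is March 28, 2012; the filing on April 10, 2012 is after that date.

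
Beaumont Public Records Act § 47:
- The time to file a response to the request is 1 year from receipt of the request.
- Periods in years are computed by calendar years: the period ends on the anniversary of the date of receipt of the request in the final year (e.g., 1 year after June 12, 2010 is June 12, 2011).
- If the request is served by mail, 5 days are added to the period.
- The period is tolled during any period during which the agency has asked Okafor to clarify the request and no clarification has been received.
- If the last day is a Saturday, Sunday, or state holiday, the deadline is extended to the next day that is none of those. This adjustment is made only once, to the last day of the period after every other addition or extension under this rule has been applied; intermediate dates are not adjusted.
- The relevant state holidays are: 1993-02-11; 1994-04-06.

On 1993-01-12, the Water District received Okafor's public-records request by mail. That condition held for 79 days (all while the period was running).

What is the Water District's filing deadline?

1 year after 1993-01-12 is January 12, 1994.
Service was by mail, adding 5 days: January 12, 1994 + 5 days = January 17, 1994.
Tolling adds 79 days: January 17, 1994 + 79 days = April 6, 1994.
April 6, 1994 is a listed holiday. The next qualifying day is April 7, 1994.

April 7, 1994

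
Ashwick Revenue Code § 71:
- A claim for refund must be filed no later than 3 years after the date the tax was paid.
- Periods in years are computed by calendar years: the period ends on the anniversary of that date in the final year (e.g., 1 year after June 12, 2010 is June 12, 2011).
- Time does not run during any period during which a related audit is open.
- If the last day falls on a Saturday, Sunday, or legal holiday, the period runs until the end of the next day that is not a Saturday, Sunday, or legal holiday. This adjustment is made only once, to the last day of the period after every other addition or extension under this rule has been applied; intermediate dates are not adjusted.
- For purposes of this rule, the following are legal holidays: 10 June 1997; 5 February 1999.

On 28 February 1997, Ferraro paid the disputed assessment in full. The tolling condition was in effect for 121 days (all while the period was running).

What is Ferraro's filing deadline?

June 28, 2000

3 years after 28 February 1997 is February 28, 2000.
Tolling adds 121 days: February 28, 2000 + 121 days = June 28, 2000.
June 28, 2000 is a Wednesday and not a legal holiday, so no extension applies.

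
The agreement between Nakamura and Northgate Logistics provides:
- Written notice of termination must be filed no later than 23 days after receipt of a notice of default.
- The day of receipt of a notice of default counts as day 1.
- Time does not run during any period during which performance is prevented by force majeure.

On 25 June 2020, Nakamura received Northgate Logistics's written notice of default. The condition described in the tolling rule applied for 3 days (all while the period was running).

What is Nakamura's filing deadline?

Counting 25 June 2020 as day 1, day 23 is July 17, 2020.
Tolling adds 3 days: July 17, 2020 + 3 days = July 20, 2020.

July 20, 2020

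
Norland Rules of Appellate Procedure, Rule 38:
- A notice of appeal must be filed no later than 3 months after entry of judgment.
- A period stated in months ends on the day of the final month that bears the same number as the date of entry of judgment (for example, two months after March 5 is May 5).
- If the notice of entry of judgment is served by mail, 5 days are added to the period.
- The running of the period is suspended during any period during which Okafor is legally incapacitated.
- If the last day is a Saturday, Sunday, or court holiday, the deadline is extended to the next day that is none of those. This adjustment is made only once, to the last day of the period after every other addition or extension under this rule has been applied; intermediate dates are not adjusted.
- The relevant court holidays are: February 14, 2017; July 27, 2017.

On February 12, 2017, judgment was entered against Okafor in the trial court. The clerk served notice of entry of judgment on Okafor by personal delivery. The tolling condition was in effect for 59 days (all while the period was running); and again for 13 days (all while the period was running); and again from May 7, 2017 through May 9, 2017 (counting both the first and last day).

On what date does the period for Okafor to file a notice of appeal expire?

July 26, 2017

3 months after February 12, 2017 is May 12, 2017.
Service was not by mail, so no mail extension applies.
Tolling adds 59 days: May 12, 2017 + 59 days = July 10, 2017.
Tolling adds 13 days: July 10, 2017 + 13 days = July 23, 2017.
From May 7, 2017 through May 9, 2017 inclusive is 3 days; tolling adds 3 days: July 23, 2017 + 3 days = July 26, 2017.
July 26, 2017 is a Wednesday and not a court holiday, so no extension applies.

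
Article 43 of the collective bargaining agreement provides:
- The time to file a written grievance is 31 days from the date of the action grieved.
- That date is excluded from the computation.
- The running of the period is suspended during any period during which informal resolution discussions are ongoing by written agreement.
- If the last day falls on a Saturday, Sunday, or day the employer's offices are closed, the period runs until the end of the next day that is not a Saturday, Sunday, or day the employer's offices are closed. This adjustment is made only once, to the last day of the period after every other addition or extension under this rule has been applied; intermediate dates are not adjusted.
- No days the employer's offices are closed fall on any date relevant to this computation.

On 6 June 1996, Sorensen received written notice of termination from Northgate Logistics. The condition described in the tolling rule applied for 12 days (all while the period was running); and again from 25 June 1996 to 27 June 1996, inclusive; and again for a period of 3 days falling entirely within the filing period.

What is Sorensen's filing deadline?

July 25, 1996

31 days after 6 June 1996 is July 7, 1996.
Tolling adds 12 days: July 7, 1996 + 12 days = July 19, 1996.
From June 25, 1996 through June 27, 1996 inclusive is 3 days; tolling adds 3 days: July 19, 1996 + 3 days = July 22, 1996.
Tolling adds 3 days: July 22, 1996 + 3 days = July 25, 1996.
July 25, 1996 is a Thursday and not a day the employer's offices are closed, so no extension applies.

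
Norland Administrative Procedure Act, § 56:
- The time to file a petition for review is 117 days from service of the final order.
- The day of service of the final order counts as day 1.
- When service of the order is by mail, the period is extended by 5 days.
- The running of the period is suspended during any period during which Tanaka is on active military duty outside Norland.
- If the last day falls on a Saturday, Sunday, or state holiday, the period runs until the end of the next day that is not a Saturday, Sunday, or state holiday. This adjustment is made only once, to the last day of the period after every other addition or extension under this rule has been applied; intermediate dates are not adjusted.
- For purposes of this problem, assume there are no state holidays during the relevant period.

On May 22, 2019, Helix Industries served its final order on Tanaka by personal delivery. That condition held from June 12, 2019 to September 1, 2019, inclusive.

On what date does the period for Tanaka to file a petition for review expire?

Counting May 22, 2019 as day 1, day 117 is September 15, 2019.
Service was not by mail, so no mail extension applies.
From June 12, 2019 through September 1, 2019 inclusive is 82 days; tolling adds 82 days: September 15, 2019 + 82 days = December 6, 2019.
December 6, 2019 is a Friday and not a state holiday, so no extension applies.

December 6, 2019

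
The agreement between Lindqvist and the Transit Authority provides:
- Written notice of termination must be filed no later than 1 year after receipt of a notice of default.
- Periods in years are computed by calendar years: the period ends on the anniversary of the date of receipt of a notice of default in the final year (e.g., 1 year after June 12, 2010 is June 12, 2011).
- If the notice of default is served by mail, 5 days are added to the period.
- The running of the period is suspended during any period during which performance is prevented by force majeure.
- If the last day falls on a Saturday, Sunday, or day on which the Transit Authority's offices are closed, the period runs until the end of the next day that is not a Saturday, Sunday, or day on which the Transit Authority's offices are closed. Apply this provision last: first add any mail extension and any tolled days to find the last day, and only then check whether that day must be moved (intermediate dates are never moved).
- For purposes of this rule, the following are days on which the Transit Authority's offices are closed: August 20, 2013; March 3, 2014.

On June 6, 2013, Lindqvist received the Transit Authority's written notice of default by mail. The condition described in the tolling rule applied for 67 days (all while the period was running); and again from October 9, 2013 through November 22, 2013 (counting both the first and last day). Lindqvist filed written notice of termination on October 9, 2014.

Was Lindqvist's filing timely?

1 year after June 6, 2013 is June 6, 2014.
Service was by mail, adding 5 days: June 6, 2014 + 5 days = June 11, 2014.
Tolling adds 67 days: June 11, 2014 + 67 days = August 17, 2014.
From October 9, 2013 through November 22, 2013 inclusive is 45 days; tolling adds 45 days: August 17, 2014 + 45 days = October 1, 2014.
October 1, 2014 is a Wednesday and not a day on which the Transit Authority's offices are closed, so no extension applies.
The deadline is October 1, 2014; the filing on October 9, 2014 is after that date.

No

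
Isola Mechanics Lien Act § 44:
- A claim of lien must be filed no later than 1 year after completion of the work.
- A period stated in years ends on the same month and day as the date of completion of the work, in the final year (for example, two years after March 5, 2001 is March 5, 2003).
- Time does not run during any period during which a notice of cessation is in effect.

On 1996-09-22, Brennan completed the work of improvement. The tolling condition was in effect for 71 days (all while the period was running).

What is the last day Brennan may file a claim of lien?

1 year after 1996-09-22 is September 22, 1997.
Tolling adds 71 days: September 22, 1997 + 71 days = December 2, 1997.

December 2, 1997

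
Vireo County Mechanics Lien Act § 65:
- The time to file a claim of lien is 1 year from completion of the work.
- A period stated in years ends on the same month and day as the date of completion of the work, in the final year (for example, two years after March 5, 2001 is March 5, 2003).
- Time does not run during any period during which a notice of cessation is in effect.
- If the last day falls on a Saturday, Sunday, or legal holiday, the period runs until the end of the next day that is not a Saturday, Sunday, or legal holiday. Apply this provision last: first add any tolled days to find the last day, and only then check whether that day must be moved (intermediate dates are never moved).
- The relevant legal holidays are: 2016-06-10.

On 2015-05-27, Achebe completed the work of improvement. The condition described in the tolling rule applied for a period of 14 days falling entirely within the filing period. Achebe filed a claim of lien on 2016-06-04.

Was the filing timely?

Yes

1 year after 2015-05-27 is May 27, 2016.
Tolling adds 14 days: May 27, 2016 + 14 days = June 10, 2016.
June 10, 2016 is a listed holiday; June 11, 2016 is Saturday; June 12, 2016 is Sunday. The next qualifying day is June 13, 2016.
The deadline is June 13, 2016; the filing on June 4, 2016 is on or before that date.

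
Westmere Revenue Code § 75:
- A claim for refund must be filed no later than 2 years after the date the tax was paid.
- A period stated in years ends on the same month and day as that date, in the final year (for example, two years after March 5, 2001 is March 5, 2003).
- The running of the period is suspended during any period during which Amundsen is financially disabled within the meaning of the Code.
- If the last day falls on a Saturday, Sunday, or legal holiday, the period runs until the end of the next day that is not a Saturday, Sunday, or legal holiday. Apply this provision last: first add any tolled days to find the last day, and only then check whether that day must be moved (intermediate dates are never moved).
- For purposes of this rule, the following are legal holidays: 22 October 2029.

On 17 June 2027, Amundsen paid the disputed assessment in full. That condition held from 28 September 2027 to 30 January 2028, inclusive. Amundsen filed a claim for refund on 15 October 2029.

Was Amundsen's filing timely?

2 years after 17 June 2027 is June 17, 2029.
From September 28, 2027 through January 30, 2028 inclusive is 125 days; tolling adds 125 days: June 17, 2029 + 125 days = October 20, 2029.
October 20, 2029 is Saturday; October 21, 2029 is Sunday; October 22, 2029 is a listed holiday. The next qualifying day is October 23, 2029.
The deadline is October 23, 2029; the filing on October 15, 2029 is on or before that date.

Yes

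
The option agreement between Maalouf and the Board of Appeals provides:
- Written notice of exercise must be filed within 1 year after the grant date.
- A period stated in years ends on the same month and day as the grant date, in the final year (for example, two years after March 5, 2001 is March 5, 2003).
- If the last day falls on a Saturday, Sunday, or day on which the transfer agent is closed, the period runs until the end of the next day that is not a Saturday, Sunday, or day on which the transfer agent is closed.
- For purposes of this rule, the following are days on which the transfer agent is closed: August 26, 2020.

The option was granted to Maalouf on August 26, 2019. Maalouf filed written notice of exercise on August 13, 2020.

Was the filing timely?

1 year after August 26, 2019 is August 26, 2020.
August 26, 2020 is a listed holiday. The next qualifying day is August 27, 2020.
The deadline is August 27, 2020; the filing on August 13, 2020 is on or before that date.

Yes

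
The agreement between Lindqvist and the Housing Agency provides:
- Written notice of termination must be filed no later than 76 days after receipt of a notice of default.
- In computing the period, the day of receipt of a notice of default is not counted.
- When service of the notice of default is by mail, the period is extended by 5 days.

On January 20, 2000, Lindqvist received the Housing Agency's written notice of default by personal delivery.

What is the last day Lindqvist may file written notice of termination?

76 days after January 20, 2000 is April 5, 2000.
Service was not by mail, so no mail extension applies.

April 5, 2000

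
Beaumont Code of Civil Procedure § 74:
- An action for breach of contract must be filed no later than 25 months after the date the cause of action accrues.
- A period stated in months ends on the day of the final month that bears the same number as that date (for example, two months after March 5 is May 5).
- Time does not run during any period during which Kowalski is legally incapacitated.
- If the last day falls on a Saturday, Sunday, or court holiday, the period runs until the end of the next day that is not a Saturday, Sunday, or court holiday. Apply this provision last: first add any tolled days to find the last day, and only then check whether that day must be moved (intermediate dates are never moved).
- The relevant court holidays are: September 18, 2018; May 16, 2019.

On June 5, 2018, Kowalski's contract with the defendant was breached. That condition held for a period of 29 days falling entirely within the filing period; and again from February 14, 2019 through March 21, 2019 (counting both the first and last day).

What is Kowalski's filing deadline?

September 8, 2020

25 months after June 5, 2018 is July 5, 2020.
Tolling adds 29 days: July 5, 2020 + 29 days = August 3, 2020.
From February 14, 2019 through March 21, 2019 inclusive is 36 days; tolling adds 36 days: August 3, 2020 + 36 days = September 8, 2020.
September 8, 2020 is a Tuesday and not a court holiday, so no extension applies.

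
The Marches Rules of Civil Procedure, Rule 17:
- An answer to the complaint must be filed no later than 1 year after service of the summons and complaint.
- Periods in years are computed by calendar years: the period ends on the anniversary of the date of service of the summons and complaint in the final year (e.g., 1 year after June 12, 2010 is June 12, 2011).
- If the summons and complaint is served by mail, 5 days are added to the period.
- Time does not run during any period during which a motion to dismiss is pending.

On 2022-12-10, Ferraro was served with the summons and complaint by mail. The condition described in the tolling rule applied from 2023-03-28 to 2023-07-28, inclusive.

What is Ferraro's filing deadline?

April 16, 2024

1 year after 2022-12-10 is December 10, 2023.
Service was by mail, adding 5 days: December 10, 2023 + 5 days = December 15, 2023.
From March 28, 2023 through July 28, 2023 inclusive is 123 days; tolling adds 123 days: December 15, 2023 + 123 days = April 16, 2024.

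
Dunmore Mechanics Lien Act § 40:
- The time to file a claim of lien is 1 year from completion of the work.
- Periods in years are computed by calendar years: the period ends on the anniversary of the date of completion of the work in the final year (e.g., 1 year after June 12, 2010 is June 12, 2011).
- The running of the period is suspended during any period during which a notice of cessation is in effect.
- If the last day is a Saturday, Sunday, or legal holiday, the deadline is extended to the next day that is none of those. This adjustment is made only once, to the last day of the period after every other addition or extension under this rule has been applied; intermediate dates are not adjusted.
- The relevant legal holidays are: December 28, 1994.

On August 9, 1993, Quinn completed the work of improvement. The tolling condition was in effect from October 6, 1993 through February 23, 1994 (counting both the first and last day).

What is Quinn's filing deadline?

1 year after August 9, 1993 is August 9, 1994.
From October 6, 1993 through February 23, 1994 inclusive is 141 days; tolling adds 141 days: August 9, 1994 + 141 days = December 28, 1994.
December 28, 1994 is a listed holiday. The next qualifying day is December 29, 1994.

December 29, 1994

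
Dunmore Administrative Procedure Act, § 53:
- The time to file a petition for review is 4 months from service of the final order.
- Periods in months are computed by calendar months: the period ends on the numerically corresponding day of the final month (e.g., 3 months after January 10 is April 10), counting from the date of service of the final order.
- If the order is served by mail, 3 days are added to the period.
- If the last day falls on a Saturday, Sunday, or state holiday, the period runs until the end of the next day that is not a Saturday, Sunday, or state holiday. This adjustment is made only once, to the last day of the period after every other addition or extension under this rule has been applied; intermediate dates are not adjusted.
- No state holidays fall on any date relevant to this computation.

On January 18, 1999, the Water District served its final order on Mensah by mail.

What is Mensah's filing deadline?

4 months after January 18, 1999 is May 18, 1999.
Service was by mail, adding 3 days: May 18, 1999 + 3 days = May 21, 1999.
May 21, 1999 is a Friday and not a state holiday, so no extension applies.

May 21, 1999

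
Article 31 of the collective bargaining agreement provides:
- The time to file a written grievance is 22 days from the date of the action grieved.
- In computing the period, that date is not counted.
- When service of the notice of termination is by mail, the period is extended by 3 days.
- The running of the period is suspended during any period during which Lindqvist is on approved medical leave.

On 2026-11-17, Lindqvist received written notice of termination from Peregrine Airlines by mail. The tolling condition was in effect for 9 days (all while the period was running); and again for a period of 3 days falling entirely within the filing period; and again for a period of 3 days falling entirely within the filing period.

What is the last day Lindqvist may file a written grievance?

December 27, 2026

22 days after 2026-11-17 is December 9, 2026.
Service was by mail, adding 3 days: December 9, 2026 + 3 days = December 12, 2026.
Tolling adds 9 days: December 12, 2026 + 9 days = December 21, 2026.
Tolling adds 3 days: December 21, 2026 + 3 days = December 24, 2026.
Tolling adds 3 days: December 24, 2026 + 3 days = December 27, 2026.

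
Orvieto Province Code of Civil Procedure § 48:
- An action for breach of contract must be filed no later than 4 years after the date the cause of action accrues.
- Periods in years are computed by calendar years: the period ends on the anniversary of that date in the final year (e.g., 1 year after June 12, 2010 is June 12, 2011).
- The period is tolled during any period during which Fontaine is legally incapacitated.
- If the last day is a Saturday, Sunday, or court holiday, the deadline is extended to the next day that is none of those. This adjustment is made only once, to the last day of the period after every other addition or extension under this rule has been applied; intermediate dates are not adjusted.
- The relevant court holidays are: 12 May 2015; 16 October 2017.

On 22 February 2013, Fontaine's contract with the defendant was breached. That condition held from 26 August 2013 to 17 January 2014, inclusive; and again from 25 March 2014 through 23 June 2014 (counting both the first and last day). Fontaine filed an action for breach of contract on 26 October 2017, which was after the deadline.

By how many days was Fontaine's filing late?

4 years after 22 February 2013 is February 22, 2017.
From August 26, 2013 through January 17, 2014 inclusive is 145 days; tolling adds 145 days: February 22, 2017 + 145 days = July 17, 2017.
From March 25, 2014 through June 23, 2014 inclusive is 91 days; tolling adds 91 days: July 17, 2017 + 91 days = October 16, 2017.
October 16, 2017 is a listed holiday. The next qualifying day is October 17, 2017.
The deadline is October 17, 2017; from October 17, 2017 to October 26, 2017 is 9 days.

9 days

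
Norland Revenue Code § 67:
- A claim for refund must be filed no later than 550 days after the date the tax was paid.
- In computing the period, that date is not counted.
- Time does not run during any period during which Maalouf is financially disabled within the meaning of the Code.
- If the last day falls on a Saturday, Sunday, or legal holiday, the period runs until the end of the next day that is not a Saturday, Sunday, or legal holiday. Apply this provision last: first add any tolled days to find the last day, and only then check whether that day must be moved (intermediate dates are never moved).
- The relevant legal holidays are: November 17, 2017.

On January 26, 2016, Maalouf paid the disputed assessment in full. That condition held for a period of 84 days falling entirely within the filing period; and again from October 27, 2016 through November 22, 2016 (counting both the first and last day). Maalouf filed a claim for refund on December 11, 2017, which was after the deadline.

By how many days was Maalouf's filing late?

550 days after January 26, 2016 is July 29, 2017.
Tolling adds 84 days: July 29, 2017 + 84 days = October 21, 2017.
From October 27, 2016 through November 22, 2016 inclusive is 27 days; tolling adds 27 days: October 21, 2017 + 27 days = November 17, 2017.
November 17, 2017 is a listed holiday; November 18, 2017 is Saturday; November 19, 2017 is Sunday. The next qualifying day is November 20, 2017.
The deadline is November 20, 2017; from November 20, 2017 to December 11, 2017 is 21 days.

21 days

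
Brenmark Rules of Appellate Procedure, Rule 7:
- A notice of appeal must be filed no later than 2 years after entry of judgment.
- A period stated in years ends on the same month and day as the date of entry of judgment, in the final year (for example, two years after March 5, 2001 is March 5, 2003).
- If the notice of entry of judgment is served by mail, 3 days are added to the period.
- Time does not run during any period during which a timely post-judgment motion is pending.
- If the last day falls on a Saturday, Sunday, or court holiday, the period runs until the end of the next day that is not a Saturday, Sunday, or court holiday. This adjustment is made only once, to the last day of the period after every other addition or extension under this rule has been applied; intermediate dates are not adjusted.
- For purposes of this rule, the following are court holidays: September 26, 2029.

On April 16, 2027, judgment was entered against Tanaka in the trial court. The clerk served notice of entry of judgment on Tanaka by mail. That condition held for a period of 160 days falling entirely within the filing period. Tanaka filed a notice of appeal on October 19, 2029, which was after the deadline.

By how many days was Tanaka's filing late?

22 days

2 years after April 16, 2027 is April 16, 2029.
Service was by mail, adding 3 days: April 16, 2029 + 3 days = April 19, 2029.
Tolling adds 160 days: April 19, 2029 + 160 days = September 26, 2029.
September 26, 2029 is a listed holiday. The next qualifying day is September 27, 2029.
The deadline is September 27, 2029; from September 27, 2029 to October 19, 2029 is 22 days.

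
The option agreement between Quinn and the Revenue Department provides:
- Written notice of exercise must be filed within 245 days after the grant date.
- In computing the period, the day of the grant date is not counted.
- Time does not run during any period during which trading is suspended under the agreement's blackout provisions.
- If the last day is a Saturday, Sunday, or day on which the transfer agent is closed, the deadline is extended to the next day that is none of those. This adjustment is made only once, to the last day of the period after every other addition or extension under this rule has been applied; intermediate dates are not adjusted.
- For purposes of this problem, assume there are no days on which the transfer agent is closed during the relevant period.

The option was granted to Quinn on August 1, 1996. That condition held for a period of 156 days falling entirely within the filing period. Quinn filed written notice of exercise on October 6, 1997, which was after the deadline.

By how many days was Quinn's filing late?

245 days after August 1, 1996 is April 3, 1997.
Tolling adds 156 days: April 3, 1997 + 156 days = September 6, 1997.
September 6, 1997 is Saturday; September 7, 1997 is Sunday. The next qualifying day is September 8, 1997.
The deadline is September 8, 1997; from September 8, 1997 to October 6, 1997 is 28 days.

28 days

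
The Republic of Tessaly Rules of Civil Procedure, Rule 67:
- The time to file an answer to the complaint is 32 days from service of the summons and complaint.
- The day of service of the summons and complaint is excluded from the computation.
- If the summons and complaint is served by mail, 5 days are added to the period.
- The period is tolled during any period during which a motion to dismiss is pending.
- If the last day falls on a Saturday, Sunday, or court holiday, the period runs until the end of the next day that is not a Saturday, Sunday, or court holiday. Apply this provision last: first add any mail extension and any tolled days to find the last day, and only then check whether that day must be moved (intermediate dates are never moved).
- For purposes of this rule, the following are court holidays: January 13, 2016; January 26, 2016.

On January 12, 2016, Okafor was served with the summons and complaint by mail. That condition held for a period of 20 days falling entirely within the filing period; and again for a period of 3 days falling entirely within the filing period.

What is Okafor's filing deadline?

March 14, 2016

32 days after January 12, 2016 is February 13, 2016.
Service was by mail, adding 5 days: February 13, 2016 + 5 days = February 18, 2016.
Tolling adds 20 days: February 18, 2016 + 20 days = March 9, 2016.
Tolling adds 3 days: March 9, 2016 + 3 days = March 12, 2016.
March 12, 2016 is Saturday; March 13, 2016 is Sunday. The next qualifying day is March 14, 2016.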